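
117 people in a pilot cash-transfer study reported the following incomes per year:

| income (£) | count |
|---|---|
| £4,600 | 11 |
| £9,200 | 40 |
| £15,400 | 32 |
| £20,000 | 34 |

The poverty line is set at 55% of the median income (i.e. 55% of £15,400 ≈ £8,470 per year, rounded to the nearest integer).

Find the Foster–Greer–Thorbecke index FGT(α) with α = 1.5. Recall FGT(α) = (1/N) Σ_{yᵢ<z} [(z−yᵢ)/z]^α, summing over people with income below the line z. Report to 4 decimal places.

0.0290

Incomes under z: 11×£4,600 (q = 11 of N = 117).
Normalized shortfalls: (8470−4600)/8470 = 0.4569 (×11).
Raised to α = 1.5: 0.30885 (×11).
Sum = 3.397301; FGT(1.5) = 3.397301 / 117 = 0.0290.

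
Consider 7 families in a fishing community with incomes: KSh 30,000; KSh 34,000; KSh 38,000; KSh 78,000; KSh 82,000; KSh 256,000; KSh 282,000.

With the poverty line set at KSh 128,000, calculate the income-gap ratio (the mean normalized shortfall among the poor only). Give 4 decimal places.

Below z: KSh 30,000, KSh 34,000, KSh 38,000, KSh 78,000, KSh 82,000 (q = 5 of N = 7).
Relative gaps: 0.7656, 0.7344, 0.7031, 0.3906, 0.3594; sum = 2.953125.
I averages over the q = 5 poor units only: 2.953125 / 5 = 0.5906.

0.5906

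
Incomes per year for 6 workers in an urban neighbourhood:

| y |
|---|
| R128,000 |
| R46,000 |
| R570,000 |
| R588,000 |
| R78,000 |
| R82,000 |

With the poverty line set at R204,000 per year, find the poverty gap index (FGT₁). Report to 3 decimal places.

Below z: R46,000, R78,000, R82,000, R128,000 (q = 4 of N = 6).
Relative gaps: (204000−46000)/204000 = 0.7745; (204000−78000)/204000 = 0.6176; (204000−82000)/204000 = 0.5980; (204000−128000)/204000 = 0.3725.
Sum of shortfalls = 2.362745; P₁ averages over all N: 2.362745 / 6 = 0.394.

0.394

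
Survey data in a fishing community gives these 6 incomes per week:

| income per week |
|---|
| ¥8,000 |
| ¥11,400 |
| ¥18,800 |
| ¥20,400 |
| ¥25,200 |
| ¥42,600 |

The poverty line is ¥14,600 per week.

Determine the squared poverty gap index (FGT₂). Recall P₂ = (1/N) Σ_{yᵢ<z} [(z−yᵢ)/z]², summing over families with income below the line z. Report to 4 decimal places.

Below the line: ¥8,000, ¥11,400 (q = 2 of N = 6).
Normalized shortfalls: (14600−8000)/14600 = 0.4521; (14600−11400)/14600 = 0.2192.
Squared: 0.2044; 0.0480.
Sum = 0.252393; P₂ = 0.252393 / 6 = 0.0421.

0.0421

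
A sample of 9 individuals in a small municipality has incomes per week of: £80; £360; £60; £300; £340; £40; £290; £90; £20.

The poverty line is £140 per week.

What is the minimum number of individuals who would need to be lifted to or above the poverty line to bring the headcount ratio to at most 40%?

Currently q = 5 of N = 9 are below the line (H = 0.556).
A headcount ratio of at most 40% allows at most ⌊0.40 × 9⌋ = 3 poor individuals.
So at least 5 − 3 = 2 must be lifted.

2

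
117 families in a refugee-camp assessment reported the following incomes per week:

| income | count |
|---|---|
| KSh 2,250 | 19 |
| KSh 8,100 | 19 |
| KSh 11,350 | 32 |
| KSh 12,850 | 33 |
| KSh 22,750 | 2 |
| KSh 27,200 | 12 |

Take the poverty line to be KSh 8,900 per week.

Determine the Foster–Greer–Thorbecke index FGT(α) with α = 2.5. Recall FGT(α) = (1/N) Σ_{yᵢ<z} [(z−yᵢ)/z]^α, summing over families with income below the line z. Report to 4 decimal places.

0.0788

Poor units: 19×KSh 2,250, 19×KSh 8,100 (q = 38 of N = 117).
Gap ratios (z−y)/z: (8900−2250)/8900 = 0.7472 (×19); (8900−8100)/8900 = 0.0899 (×19).
Raised to α = 2.5: 0.48259 (×19); 0.00242 (×19).
Sum = 9.215252; FGT(2.5) = 9.215252 / 117 = 0.0788.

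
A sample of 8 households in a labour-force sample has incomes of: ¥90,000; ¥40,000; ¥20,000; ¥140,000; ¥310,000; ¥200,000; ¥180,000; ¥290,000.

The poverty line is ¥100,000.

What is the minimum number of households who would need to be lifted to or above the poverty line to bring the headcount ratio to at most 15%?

3 of the 8 households are poor, so H = 3/8 = 0.375.
A headcount ratio of at most 15% allows at most ⌊0.15 × 8⌋ = 1 poor households.
So at least 3 − 1 = 2 must be lifted.

2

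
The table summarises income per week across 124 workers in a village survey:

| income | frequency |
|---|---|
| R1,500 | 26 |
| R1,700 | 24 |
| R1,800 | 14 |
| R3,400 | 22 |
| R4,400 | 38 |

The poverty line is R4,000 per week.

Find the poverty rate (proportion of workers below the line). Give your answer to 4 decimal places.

0.6935

86 of the 124 workers have income below R4,000.
H = 86/124 = 0.6935.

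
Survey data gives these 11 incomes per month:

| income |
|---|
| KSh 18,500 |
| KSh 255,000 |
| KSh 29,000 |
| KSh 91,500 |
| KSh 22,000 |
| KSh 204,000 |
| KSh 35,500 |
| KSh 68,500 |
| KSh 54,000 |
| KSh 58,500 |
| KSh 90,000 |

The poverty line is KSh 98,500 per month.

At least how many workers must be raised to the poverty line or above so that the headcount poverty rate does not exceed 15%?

9 of the 11 workers are poor, so H = 9/11 = 0.818.
A headcount ratio of at most 15% allows at most ⌊0.15 × 11⌋ = 1 poor workers.
So at least 9 − 1 = 8 must be lifted.

8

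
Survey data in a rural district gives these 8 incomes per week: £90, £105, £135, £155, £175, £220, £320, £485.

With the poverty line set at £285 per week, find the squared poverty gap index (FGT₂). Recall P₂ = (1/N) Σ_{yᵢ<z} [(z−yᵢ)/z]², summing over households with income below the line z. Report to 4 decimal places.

Below z: £90, £105, £135, £155, £175, £220 (q = 6 of N = 8).
Relative gaps: (285−90)/285 = 0.6842; (285−105)/285 = 0.6316; (285−135)/285 = 0.5263; (285−155)/285 = 0.4561; (285−175)/285 = 0.3860; (285−220)/285 = 0.2281.
Squared: 0.4681; 0.3989; 0.2770; 0.2081; 0.1490; 0.0520.
Sum = 1.553093; P₂ = 1.553093 / 8 = 0.1941.

0.1941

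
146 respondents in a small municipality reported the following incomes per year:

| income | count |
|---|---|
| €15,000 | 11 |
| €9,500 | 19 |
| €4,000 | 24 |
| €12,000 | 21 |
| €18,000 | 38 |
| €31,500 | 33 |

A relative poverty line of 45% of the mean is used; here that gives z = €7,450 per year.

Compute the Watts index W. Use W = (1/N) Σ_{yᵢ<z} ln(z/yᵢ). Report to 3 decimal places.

Incomes under z: 24×€4,000 (q = 24 of N = 146).
ln(z/y) terms: ln(7450/4000) = 0.6219 (×24).
W = 14.926072 / 146 = 0.102.

0.102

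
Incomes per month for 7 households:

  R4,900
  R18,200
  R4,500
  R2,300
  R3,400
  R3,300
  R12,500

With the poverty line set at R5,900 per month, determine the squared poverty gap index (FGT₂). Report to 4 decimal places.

Below the line: R2,300, R3,300, R3,400, R4,500, R4,900 (q = 5 of N = 7).
Relative gaps: (5900−2300)/5900 = 0.6102; (5900−3300)/5900 = 0.4407; (5900−3400)/5900 = 0.4237; (5900−4500)/5900 = 0.2373; (5900−4900)/5900 = 0.1695.
Squared: 0.3723; 0.1942; 0.1795; 0.0563; 0.0287.
Sum = 0.831083; P₂ = 0.831083 / 7 = 0.1187.

0.1187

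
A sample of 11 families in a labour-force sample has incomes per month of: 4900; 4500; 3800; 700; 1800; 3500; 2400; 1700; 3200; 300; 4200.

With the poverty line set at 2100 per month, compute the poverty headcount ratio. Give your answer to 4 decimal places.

0.3636

4 of the 11 families have income below 2100.
H = 4/11 = 0.3636.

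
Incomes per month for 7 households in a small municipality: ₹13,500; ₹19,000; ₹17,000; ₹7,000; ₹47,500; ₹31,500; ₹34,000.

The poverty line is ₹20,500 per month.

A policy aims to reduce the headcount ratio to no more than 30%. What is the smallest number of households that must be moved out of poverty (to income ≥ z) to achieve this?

4 of the 7 households are poor, so H = 4/7 = 0.571.
A headcount ratio of at most 30% allows at most ⌊0.30 × 7⌋ = 2 poor households.
So at least 4 − 2 = 2 must be lifted.

2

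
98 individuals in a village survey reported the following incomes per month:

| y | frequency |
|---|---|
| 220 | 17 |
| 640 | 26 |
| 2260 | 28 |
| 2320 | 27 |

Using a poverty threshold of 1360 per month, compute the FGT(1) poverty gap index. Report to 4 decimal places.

0.2859

Poor units: 17×220, 26×640 (q = 43 of N = 98).
Normalized shortfalls: (1360−220)/1360 = 0.8382 (×17); (1360−640)/1360 = 0.5294 (×26).
Σ = 28.014706. Dividing by the full population N = 98 gives P₁ = 0.2859.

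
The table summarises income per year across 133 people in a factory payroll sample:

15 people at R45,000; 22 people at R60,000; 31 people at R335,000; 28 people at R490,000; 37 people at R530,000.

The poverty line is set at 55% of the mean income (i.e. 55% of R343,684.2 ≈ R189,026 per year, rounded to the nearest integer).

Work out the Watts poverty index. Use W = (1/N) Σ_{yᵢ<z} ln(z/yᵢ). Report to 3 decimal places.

Below the line: 15×R45,000, 22×R60,000 (q = 37 of N = 133).
ln(z/y) terms: ln(189026/45000) = 1.4352 (×15); ln(189026/60000) = 1.1475 (×22).
W = 46.774211 / 133 = 0.352.

0.352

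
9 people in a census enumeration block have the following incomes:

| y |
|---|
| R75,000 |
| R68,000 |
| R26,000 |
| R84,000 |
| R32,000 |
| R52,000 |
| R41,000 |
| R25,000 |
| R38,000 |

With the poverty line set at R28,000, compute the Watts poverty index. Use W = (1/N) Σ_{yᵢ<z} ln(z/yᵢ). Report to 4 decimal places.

0.0208

Below z: R25,000, R26,000 (q = 2 of N = 9).
Log shortfalls: ln(28000/25000) = 0.1133; ln(28000/26000) = 0.0741.
W = 0.187437 / 9 = 0.0208.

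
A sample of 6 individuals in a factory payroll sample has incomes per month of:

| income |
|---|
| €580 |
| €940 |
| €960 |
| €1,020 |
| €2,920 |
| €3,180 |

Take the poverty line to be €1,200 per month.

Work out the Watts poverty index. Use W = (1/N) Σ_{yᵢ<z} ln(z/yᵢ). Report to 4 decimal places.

0.2262

Poor units: €580, €940, €960, €1,020 (q = 4 of N = 6).
Log shortfalls: ln(1200/580) = 0.7270; ln(1200/940) = 0.2442; ln(1200/960) = 0.2231; ln(1200/1020) = 0.1625.
W = 1.356908 / 6 = 0.2262.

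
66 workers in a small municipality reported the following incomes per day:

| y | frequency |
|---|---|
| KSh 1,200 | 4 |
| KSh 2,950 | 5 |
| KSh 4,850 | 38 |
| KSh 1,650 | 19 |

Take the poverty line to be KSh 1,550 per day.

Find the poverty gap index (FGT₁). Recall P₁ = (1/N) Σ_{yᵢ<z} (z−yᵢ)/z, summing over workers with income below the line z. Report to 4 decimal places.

Below the line: 4×KSh 1,200 (q = 4 of N = 66).
Shortfall ratios: (1550−1200)/1550 = 0.2258 (×4).
Sum of shortfalls = 0.903226; P₁ averages over all N: 0.903226 / 66 = 0.0137.

0.0137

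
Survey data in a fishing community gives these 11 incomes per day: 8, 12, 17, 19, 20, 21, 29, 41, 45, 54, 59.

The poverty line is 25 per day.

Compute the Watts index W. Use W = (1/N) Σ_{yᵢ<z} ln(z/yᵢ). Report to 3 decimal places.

0.266

Poor units: 8, 12, 17, 19, 20, 21 (q = 6 of N = 11).
ln(z/y) terms: ln(25/8) = 1.1394; ln(25/12) = 0.7340; ln(25/17) = 0.3857; ln(25/19) = 0.2744; ln(25/20) = 0.2231; ln(25/21) = 0.1744.
W = 2.931000 / 11 = 0.266.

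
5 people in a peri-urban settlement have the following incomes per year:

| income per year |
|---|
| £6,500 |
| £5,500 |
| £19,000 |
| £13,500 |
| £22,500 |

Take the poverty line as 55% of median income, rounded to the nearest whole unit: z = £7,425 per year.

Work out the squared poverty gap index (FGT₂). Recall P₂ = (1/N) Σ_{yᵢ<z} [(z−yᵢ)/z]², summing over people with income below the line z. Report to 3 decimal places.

0.017

Below z: £5,500, £6,500 (q = 2 of N = 5).
Normalized shortfalls: (7425−5500)/7425 = 0.2593; (7425−6500)/7425 = 0.1246.
Squared: 0.0672; 0.0155.
Sum = 0.082735; P₂ = 0.082735 / 5 = 0.017.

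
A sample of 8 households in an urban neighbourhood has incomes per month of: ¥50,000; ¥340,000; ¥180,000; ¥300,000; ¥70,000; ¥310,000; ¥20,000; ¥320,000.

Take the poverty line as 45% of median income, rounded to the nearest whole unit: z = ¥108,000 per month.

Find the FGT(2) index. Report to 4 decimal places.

Poor units: ¥20,000, ¥50,000, ¥70,000 (q = 3 of N = 8).
Normalized shortfalls: (108000−20000)/108000 = 0.8148; (108000−50000)/108000 = 0.5370; (108000−70000)/108000 = 0.3519.
Squared: 0.6639; 0.2884; 0.1238.
Sum = 1.076132; P₂ = 1.076132 / 8 = 0.1345.

0.1345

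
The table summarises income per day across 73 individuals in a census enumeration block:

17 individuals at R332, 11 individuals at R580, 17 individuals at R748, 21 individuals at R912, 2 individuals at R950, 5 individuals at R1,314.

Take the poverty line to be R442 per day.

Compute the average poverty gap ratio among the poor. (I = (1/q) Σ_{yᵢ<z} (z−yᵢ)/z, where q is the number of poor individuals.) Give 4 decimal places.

0.2489

Poor units: 17×R332 (q = 17 of N = 73).
Relative gaps: 0.2489 (×17); sum = 4.230769.
The income-gap ratio divides by q (the poor only): 4.230769 / 17 = 0.2489.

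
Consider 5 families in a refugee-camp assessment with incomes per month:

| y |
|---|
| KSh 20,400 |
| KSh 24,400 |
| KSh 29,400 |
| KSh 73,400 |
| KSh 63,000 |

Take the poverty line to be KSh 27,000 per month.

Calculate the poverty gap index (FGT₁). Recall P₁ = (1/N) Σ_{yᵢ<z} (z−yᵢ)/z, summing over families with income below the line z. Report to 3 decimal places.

Poor units: KSh 20,400, KSh 24,400 (q = 2 of N = 5).
Normalized shortfalls: (27000−20400)/27000 = 0.2444; (27000−24400)/27000 = 0.0963.
Σ = 0.340741. Dividing by the full population N = 5 gives P₁ = 0.068.

0.068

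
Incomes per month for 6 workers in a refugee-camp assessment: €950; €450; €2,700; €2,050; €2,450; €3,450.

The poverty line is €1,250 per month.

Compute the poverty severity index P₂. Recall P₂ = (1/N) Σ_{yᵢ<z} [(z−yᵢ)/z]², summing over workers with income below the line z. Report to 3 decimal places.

Poor units: €450, €950 (q = 2 of N = 6).
Relative gaps: (1250−450)/1250 = 0.6400; (1250−950)/1250 = 0.2400.
Squared: 0.4096; 0.0576.
Sum = 0.467200; P₂ = 0.467200 / 6 = 0.078.

0.078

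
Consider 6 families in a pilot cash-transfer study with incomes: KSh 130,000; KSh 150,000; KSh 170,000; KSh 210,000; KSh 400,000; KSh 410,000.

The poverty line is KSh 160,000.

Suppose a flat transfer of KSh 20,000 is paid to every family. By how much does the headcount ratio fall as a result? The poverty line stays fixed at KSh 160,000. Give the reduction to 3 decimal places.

0.167

Before: below the line — KSh 130,000, KSh 150,000; headcount ratio = 0.33333.
After the KSh 20,000 transfer: below the line — KSh 150,000; headcount ratio = 0.16667.
Reduction = 0.33333 − 0.16667 = 0.167.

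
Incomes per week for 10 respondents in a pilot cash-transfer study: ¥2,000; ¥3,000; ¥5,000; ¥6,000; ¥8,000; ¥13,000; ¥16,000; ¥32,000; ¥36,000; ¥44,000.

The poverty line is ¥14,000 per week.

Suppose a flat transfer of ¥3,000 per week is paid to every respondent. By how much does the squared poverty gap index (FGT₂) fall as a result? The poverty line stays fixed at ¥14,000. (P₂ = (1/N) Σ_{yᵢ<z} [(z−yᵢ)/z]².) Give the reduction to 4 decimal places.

0.1184

Before: below the line — ¥2,000, ¥3,000, ¥5,000, ¥6,000, ¥8,000, ¥13,000; squared poverty gap index (FGT₂) = 0.228061.
After the ¥3,000 transfer: below the line — ¥5,000, ¥6,000, ¥8,000, ¥9,000, ¥11,000; squared poverty gap index (FGT₂) = 0.109694.
Reduction = 0.228061 − 0.109694 = 0.1184.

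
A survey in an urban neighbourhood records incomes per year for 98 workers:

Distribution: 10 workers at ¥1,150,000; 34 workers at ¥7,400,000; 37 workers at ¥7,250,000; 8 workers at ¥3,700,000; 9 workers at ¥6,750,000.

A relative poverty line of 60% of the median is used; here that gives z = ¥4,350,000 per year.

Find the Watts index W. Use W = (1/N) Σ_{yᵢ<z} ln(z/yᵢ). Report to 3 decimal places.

0.149

Incomes under z: 10×¥1,150,000, 8×¥3,700,000 (q = 18 of N = 98).
ln(z/y) terms: ln(4350000/1150000) = 1.3304 (×10); ln(4350000/3700000) = 0.1618 (×8).
W = 14.598883 / 98 = 0.149.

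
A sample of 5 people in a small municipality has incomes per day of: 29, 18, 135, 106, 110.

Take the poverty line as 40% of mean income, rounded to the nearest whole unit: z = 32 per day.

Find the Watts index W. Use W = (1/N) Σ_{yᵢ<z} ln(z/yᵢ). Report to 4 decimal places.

0.1348

Poor units: 18, 29 (q = 2 of N = 5).
Log shortfalls: ln(32/18) = 0.5754; ln(32/29) = 0.0984.
W = 0.673804 / 5 = 0.1348.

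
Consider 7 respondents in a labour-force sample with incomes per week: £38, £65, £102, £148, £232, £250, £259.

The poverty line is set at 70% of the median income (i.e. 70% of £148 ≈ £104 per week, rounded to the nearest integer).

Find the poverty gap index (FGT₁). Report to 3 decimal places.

Below z: £38, £65, £102 (q = 3 of N = 7).
Gap ratios (z−y)/z: (104−38)/104 = 0.6346; (104−65)/104 = 0.3750; (104−102)/104 = 0.0192.
Sum of shortfalls = 1.028846; P₁ averages over all N: 1.028846 / 7 = 0.147.

0.147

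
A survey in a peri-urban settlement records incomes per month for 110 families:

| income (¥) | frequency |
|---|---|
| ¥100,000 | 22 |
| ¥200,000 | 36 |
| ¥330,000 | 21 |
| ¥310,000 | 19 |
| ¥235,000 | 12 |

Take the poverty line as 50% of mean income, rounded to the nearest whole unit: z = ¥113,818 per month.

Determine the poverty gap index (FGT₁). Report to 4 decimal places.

0.0243

Incomes under z: 22×¥100,000 (q = 22 of N = 110).
Normalized shortfalls: (113818−100000)/113818 = 0.1214 (×22).
Σ = 2.670896. Dividing by the full population N = 110 gives P₁ = 0.0243.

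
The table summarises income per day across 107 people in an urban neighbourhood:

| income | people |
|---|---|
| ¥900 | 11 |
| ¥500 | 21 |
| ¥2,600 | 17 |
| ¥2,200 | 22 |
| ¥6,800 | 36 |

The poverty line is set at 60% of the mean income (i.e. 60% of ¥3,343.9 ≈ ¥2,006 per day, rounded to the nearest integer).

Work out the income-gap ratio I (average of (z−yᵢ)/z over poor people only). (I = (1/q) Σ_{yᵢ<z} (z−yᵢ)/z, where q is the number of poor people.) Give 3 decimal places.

Incomes under z: 21×¥500, 11×¥900 (q = 32 of N = 107).
Shortfall ratios (z−y)/z: 0.7507 (×21), 0.5513 (×11); sum = 21.830508.
I averages over the q = 32 poor units only: 21.830508 / 32 = 0.682.

0.682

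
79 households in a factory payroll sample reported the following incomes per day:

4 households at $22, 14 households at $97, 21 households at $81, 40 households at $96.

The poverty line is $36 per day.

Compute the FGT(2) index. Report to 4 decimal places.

Below z: 4×$22 (q = 4 of N = 79).
Gap ratios (z−y)/z: (36−22)/36 = 0.3889 (×4).
Squared: 0.1512 (×4).
Sum = 0.604938; P₂ = 0.604938 / 79 = 0.0077.

0.0077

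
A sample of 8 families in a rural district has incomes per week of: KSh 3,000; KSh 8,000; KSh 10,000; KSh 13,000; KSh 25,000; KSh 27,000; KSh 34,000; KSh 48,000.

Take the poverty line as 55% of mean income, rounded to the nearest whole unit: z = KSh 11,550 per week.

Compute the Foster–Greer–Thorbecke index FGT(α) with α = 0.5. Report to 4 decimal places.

Poor units: KSh 3,000, KSh 8,000, KSh 10,000 (q = 3 of N = 8).
Gap ratios (z−y)/z: (11550−3000)/11550 = 0.7403; (11550−8000)/11550 = 0.3074; (11550−10000)/11550 = 0.1342.
Raised to α = 0.5: 0.86038; 0.55440; 0.36633.
Sum = 1.781115; FGT(0.5) = 1.781115 / 8 = 0.2226.

0.2226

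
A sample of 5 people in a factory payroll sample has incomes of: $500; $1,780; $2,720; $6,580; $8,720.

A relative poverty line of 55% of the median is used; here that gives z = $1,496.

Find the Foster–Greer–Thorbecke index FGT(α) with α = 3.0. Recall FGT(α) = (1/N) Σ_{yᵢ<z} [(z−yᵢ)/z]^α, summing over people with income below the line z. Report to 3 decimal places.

0.059

Incomes under z: $500 (q = 1 of N = 5).
Normalized shortfalls: (1496−500)/1496 = 0.6658.
Raised to α = 3.0: 0.29511.
Sum = 0.295110; FGT(3.0) = 0.295110 / 5 = 0.059.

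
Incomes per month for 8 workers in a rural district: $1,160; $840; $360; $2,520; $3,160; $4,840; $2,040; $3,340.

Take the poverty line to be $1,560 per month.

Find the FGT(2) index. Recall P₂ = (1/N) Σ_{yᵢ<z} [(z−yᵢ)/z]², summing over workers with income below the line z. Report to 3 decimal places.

Below the line: $360, $840, $1,160 (q = 3 of N = 8).
Normalized shortfalls: (1560−360)/1560 = 0.7692; (1560−840)/1560 = 0.4615; (1560−1160)/1560 = 0.2564.
Squared: 0.5917; 0.2130; 0.0657.
Sum = 0.870480; P₂ = 0.870480 / 8 = 0.109.

0.109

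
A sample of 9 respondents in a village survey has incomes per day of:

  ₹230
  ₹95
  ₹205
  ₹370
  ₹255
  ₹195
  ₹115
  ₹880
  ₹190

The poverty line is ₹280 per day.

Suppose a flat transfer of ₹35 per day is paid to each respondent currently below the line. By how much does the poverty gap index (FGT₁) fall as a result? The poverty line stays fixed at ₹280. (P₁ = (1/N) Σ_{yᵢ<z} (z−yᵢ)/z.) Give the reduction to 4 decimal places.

Before: below the line — ₹95, ₹115, ₹190, ₹195, ₹205, ₹230, ₹255; poverty gap index (FGT₁) = 0.267857.
After the ₹35 transfer: below the line — ₹130, ₹150, ₹225, ₹230, ₹240, ₹265; poverty gap index (FGT₁) = 0.174603.
Reduction = 0.267857 − 0.174603 = 0.0933.

0.0933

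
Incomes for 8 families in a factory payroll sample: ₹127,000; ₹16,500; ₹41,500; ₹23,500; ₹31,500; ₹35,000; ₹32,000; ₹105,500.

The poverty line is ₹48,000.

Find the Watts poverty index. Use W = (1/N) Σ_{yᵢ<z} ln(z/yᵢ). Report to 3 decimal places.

0.384

Below z: ₹16,500, ₹23,500, ₹31,500, ₹32,000, ₹35,000, ₹41,500 (q = 6 of N = 8).
Log shortfalls: ln(48000/16500) = 1.0678; ln(48000/23500) = 0.7142; ln(48000/31500) = 0.4212; ln(48000/32000) = 0.4055; ln(48000/35000) = 0.3159; ln(48000/41500) = 0.1455.
W = 3.070080 / 8 = 0.384.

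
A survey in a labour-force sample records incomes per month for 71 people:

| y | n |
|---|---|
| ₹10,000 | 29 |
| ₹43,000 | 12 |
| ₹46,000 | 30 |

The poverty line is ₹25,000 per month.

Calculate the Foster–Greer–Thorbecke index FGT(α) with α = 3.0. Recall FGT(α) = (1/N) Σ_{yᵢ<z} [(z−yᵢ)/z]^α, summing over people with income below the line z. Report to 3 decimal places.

0.088

Below the line: 29×₹10,000 (q = 29 of N = 71).
Gap ratios (z−y)/z: (25000−10000)/25000 = 0.6000 (×29).
Raised to α = 3.0: 0.21600 (×29).
Sum = 6.264000; FGT(3.0) = 6.264000 / 71 = 0.088.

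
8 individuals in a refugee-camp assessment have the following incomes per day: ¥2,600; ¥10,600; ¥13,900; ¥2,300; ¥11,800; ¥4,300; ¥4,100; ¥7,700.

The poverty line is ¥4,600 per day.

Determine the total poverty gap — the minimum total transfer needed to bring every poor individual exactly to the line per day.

Below z: ¥2,300, ¥2,600, ¥4,100, ¥4,300 (q = 4 of N = 8).
Individual gaps: 4600−2300 = 2300; 4600−2600 = 2000; 4600−4100 = 500; 4600−4300 = 300.
Aggregate gap = ¥5,100.

¥5,100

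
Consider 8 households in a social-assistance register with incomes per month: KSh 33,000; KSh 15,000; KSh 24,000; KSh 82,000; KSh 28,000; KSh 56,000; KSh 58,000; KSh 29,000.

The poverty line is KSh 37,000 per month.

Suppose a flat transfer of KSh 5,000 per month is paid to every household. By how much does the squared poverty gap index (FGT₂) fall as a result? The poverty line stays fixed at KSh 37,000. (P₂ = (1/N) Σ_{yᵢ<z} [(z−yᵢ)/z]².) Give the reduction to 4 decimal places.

0.0398

Before: below the line — KSh 15,000, KSh 24,000, KSh 28,000, KSh 29,000, KSh 33,000; squared poverty gap index (FGT₂) = 0.074324.
After the KSh 5,000 transfer: below the line — KSh 20,000, KSh 29,000, KSh 33,000, KSh 34,000; squared poverty gap index (FGT₂) = 0.034514.
Reduction = 0.074324 − 0.034514 = 0.0398.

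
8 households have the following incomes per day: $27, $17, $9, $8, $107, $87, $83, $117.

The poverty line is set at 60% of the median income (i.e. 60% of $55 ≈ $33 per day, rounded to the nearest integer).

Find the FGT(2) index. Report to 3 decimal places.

0.171

Below the line: $8, $9, $17, $27 (q = 4 of N = 8).
Normalized shortfalls: (33−8)/33 = 0.7576; (33−9)/33 = 0.7273; (33−17)/33 = 0.4848; (33−27)/33 = 0.1818.
Squared: 0.5739; 0.5289; 0.2351; 0.0331.
Sum = 1.370983; P₂ = 1.370983 / 8 = 0.171.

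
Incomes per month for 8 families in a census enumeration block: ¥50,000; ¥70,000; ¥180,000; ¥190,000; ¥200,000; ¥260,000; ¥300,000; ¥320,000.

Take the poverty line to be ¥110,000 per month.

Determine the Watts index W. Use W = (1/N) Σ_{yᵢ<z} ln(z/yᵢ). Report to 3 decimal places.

0.155

Poor units: ¥50,000, ¥70,000 (q = 2 of N = 8).
Log gaps: ln(110000/50000) = 0.7885; ln(110000/70000) = 0.4520.
W = 1.240442 / 8 = 0.155.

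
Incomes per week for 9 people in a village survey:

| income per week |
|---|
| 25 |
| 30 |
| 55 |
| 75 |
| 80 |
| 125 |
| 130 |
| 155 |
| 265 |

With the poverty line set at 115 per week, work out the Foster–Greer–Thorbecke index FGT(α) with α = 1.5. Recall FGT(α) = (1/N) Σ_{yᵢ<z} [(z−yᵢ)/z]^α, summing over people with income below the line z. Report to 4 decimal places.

Below the line: 25, 30, 55, 75, 80 (q = 5 of N = 9).
Gap ratios (z−y)/z: (115−25)/115 = 0.7826; (115−30)/115 = 0.7391; (115−55)/115 = 0.5217; (115−75)/115 = 0.3478; (115−80)/115 = 0.3043.
Raised to α = 1.5: 0.69234; 0.63545; 0.37686; 0.20514; 0.16790.
Sum = 2.077685; FGT(1.5) = 2.077685 / 9 = 0.2309.

0.2309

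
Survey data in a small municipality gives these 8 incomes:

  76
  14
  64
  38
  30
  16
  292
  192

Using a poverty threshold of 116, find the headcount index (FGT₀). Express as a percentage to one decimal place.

6 of the 8 workers have income below 116.
H = 6/8 = 75.0%.

75.0%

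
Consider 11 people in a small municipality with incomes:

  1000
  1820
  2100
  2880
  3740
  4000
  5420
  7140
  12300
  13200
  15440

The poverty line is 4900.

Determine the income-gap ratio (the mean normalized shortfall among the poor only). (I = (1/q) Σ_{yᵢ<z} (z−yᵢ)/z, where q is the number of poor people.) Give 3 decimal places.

0.471

Below the line: 1000, 1820, 2100, 2880, 3740, 4000 (q = 6 of N = 11).
Relative gaps: 0.7959, 0.6286, 0.5714, 0.4122, 0.2367, 0.1837; sum = 2.828571.
I averages over the q = 6 poor units only: 2.828571 / 6 = 0.471.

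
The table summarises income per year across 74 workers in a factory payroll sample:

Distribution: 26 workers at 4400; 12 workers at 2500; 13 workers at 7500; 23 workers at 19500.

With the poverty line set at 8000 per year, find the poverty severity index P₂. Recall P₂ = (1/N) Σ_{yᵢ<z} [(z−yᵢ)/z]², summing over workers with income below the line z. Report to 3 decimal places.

0.148

Incomes under z: 12×2500, 26×4400, 13×7500 (q = 51 of N = 74).
Relative gaps: (8000−2500)/8000 = 0.6875 (×12); (8000−4400)/8000 = 0.4500 (×26); (8000−7500)/8000 = 0.0625 (×13).
Squared: 0.4727 (×12); 0.2025 (×26); 0.0039 (×13).
Sum = 10.987656; P₂ = 10.987656 / 74 = 0.148.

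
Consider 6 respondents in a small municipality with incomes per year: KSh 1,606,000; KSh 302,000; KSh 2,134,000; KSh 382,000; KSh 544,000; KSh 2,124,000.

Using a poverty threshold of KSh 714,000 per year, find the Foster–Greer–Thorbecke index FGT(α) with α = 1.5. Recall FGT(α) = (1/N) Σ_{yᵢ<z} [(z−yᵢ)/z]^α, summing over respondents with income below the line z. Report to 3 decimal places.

0.145

Below the line: KSh 302,000, KSh 382,000, KSh 544,000 (q = 3 of N = 6).
Gap ratios (z−y)/z: (714000−302000)/714000 = 0.5770; (714000−382000)/714000 = 0.4650; (714000−544000)/714000 = 0.2381.
Raised to α = 1.5: 0.43833; 0.31707; 0.11618.
Sum = 0.871579; FGT(1.5) = 0.871579 / 6 = 0.145.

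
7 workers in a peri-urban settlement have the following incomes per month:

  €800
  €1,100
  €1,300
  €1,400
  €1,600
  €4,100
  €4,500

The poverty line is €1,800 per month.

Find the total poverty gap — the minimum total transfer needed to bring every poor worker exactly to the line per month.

Poor units: €800, €1,100, €1,300, €1,400, €1,600 (q = 5 of N = 7).
Individual gaps: 1800−800 = 1000; 1800−1100 = 700; 1800−1300 = 500; 1800−1400 = 400; 1800−1600 = 200.
Aggregate gap = €2,800.

€2,800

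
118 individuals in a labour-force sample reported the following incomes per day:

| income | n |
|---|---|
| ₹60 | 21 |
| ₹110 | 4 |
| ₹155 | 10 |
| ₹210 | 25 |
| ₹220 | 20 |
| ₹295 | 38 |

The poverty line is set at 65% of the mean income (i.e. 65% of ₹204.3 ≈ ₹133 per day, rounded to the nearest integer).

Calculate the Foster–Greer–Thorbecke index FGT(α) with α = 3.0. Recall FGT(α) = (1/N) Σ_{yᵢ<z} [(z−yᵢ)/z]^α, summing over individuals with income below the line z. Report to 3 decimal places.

Below the line: 21×₹60, 4×₹110 (q = 25 of N = 118).
Normalized shortfalls: (133−60)/133 = 0.5489 (×21); (133−110)/133 = 0.1729 (×4).
Raised to α = 3.0: 0.16535 (×21); 0.00517 (×4).
Sum = 3.493112; FGT(3.0) = 3.493112 / 118 = 0.030.

0.030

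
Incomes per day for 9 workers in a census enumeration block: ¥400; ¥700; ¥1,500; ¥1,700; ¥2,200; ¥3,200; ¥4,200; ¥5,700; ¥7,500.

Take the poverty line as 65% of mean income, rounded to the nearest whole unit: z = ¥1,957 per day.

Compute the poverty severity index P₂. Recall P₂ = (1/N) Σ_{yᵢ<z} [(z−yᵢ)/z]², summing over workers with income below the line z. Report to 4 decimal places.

Below the line: ¥400, ¥700, ¥1,500, ¥1,700 (q = 4 of N = 9).
Gap ratios (z−y)/z: (1957−400)/1957 = 0.7956; (1957−700)/1957 = 0.6423; (1957−1500)/1957 = 0.2335; (1957−1700)/1957 = 0.1313.
Squared: 0.6330; 0.4126; 0.0545; 0.0172.
Sum = 1.117328; P₂ = 1.117328 / 9 = 0.1241.

0.1241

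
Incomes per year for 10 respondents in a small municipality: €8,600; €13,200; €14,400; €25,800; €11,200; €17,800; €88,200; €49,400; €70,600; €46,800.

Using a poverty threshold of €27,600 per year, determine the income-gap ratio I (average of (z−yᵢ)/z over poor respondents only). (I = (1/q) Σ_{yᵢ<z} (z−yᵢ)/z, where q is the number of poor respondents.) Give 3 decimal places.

0.450

Below z: €8,600, €11,200, €13,200, €14,400, €17,800, €25,800 (q = 6 of N = 10).
Shortfall ratios (z−y)/z: 0.6884, 0.5942, 0.5217, 0.4783, 0.3551, 0.0652; sum = 2.702899.
I averages over the q = 6 poor units only: 2.702899 / 6 = 0.450.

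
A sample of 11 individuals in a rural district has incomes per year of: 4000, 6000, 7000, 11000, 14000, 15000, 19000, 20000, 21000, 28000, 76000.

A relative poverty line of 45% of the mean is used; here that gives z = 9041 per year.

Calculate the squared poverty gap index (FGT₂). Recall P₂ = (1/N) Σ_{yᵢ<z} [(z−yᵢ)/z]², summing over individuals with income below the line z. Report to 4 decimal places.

Poor units: 4000, 6000, 7000 (q = 3 of N = 11).
Relative gaps: (9041−4000)/9041 = 0.5576; (9041−6000)/9041 = 0.3364; (9041−7000)/9041 = 0.2257.
Squared: 0.3109; 0.1131; 0.0510.
Sum = 0.474984; P₂ = 0.474984 / 11 = 0.0432.

0.0432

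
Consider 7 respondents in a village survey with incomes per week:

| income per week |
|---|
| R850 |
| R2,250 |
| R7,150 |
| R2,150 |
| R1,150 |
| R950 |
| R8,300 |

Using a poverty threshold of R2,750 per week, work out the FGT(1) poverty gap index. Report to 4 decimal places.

0.3325

Below z: R850, R950, R1,150, R2,150, R2,250 (q = 5 of N = 7).
Relative gaps: (2750−850)/2750 = 0.6909; (2750−950)/2750 = 0.6545; (2750−1150)/2750 = 0.5818; (2750−2150)/2750 = 0.2182; (2750−2250)/2750 = 0.1818.
Σ = 2.327273. Dividing by the full population N = 7 gives P₁ = 0.3325.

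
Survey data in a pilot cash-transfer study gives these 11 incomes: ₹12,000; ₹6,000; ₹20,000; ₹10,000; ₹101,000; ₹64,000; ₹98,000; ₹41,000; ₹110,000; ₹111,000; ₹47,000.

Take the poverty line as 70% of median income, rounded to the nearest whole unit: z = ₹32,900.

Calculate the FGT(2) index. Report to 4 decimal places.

0.1555

Below z: ₹6,000, ₹10,000, ₹12,000, ₹20,000 (q = 4 of N = 11).
Shortfall ratios: (32900−6000)/32900 = 0.8176; (32900−10000)/32900 = 0.6960; (32900−12000)/32900 = 0.6353; (32900−20000)/32900 = 0.3921.
Squared: 0.6685; 0.4845; 0.4036; 0.1537.
Sum = 1.710295; P₂ = 1.710295 / 11 = 0.1555.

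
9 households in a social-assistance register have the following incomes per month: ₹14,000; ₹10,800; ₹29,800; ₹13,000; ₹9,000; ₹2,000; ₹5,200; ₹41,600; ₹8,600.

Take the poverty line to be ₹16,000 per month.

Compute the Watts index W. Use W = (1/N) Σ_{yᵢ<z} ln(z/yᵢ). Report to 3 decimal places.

Below z: ₹2,000, ₹5,200, ₹8,600, ₹9,000, ₹10,800, ₹13,000, ₹14,000 (q = 7 of N = 9).
ln(z/y) terms: ln(16000/2000) = 2.0794; ln(16000/5200) = 1.1239; ln(16000/8600) = 0.6208; ln(16000/9000) = 0.5754; ln(16000/10800) = 0.3930; ln(16000/13000) = 0.2076; ln(16000/14000) = 0.1335.
W = 5.133776 / 9 = 0.570.

0.570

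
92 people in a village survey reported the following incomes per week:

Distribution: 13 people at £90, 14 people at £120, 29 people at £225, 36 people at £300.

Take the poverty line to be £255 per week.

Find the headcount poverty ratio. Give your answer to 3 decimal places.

56 of the 92 people have income below £255.
H = 56/92 = 0.609.

0.609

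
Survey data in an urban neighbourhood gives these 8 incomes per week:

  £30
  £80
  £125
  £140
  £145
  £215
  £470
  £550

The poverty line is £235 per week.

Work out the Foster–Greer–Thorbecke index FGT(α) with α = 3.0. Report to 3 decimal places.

0.147

Poor units: £30, £80, £125, £140, £145, £215 (q = 6 of N = 8).
Normalized shortfalls: (235−30)/235 = 0.8723; (235−80)/235 = 0.6596; (235−125)/235 = 0.4681; (235−140)/235 = 0.4043; (235−145)/235 = 0.3830; (235−215)/235 = 0.0851.
Raised to α = 3.0: 0.66383; 0.28694; 0.10256; 0.06606; 0.05617; 0.00062.
Sum = 1.176184; FGT(3.0) = 1.176184 / 8 = 0.147.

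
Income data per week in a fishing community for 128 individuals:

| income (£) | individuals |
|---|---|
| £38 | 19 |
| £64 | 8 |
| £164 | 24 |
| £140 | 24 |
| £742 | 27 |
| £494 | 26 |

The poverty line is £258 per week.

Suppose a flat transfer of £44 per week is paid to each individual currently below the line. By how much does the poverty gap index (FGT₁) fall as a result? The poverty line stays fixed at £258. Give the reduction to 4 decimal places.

0.0999

Before: below the line — 19×£38, 8×£64, 24×£140, 24×£164; poverty gap index (FGT₁) = 0.327641.
After the £44 transfer: below the line — 19×£82, 8×£108, 24×£184, 24×£208; poverty gap index (FGT₁) = 0.227713.
Reduction = 0.327641 − 0.227713 = 0.0999.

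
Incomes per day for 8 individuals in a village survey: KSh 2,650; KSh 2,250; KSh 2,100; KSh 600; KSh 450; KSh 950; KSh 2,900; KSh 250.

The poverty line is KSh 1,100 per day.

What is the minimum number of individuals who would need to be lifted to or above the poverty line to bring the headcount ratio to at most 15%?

3

Currently q = 4 of N = 8 are below the line (H = 0.500).
A headcount ratio of at most 15% allows at most ⌊0.15 × 8⌋ = 1 poor individuals.
So at least 4 − 1 = 3 must be lifted.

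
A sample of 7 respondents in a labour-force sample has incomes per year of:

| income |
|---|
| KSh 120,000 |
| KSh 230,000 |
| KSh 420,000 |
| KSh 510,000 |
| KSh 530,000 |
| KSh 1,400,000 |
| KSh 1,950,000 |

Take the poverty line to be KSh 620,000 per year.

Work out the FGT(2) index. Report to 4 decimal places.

0.1718

Incomes under z: KSh 120,000, KSh 230,000, KSh 420,000, KSh 510,000, KSh 530,000 (q = 5 of N = 7).
Relative gaps: (620000−120000)/620000 = 0.8065; (620000−230000)/620000 = 0.6290; (620000−420000)/620000 = 0.3226; (620000−510000)/620000 = 0.1774; (620000−530000)/620000 = 0.1452.
Squared: 0.6504; 0.3957; 0.1041; 0.0315; 0.0211.
Sum = 1.202653; P₂ = 1.202653 / 7 = 0.1718.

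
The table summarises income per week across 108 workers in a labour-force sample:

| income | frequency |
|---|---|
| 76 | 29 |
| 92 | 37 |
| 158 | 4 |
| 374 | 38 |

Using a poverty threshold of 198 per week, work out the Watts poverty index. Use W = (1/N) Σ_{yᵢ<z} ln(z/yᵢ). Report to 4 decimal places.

Incomes under z: 29×76, 37×92, 4×158 (q = 70 of N = 108).
Log gaps: ln(198/76) = 0.9575 (×29); ln(198/92) = 0.7665 (×37); ln(198/158) = 0.2257 (×4).
W = 57.030868 / 108 = 0.5281.

0.5281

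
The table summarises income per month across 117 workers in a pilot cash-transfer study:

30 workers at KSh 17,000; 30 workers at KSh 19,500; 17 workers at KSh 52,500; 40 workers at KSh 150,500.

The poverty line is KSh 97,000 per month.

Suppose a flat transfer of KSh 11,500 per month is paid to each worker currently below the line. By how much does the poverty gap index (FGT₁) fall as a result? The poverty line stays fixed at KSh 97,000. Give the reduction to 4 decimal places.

0.0780

Before: below the line — 30×KSh 17,000, 30×KSh 19,500, 17×KSh 52,500; poverty gap index (FGT₁) = 0.482994.
After the KSh 11,500 transfer: below the line — 30×KSh 28,500, 30×KSh 31,000, 17×KSh 64,000; poverty gap index (FGT₁) = 0.404970.
Reduction = 0.482994 − 0.404970 = 0.0780.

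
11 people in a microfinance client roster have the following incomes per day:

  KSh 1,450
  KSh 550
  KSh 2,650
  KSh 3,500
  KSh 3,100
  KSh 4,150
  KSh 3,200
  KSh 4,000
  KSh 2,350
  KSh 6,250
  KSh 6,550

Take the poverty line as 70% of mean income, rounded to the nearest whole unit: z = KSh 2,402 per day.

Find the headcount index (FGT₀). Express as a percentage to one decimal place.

27.3%

3 of the 11 people have income below KSh 2,402.
H = 3/11 = 27.3%.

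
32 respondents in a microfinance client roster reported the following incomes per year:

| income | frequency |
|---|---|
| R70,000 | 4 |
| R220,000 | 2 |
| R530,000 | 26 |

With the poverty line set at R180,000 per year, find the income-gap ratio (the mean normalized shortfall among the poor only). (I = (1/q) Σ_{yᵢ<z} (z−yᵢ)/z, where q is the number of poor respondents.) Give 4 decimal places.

0.6111

Below z: 4×R70,000 (q = 4 of N = 32).
Relative gaps: 0.6111 (×4); sum = 2.444444.
The income-gap ratio divides by q (the poor only): 2.444444 / 4 = 0.6111.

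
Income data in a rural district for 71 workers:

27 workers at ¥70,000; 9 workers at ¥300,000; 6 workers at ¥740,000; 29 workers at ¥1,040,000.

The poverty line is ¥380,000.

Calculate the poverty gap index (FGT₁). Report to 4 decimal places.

0.3369

Below the line: 27×¥70,000, 9×¥300,000 (q = 36 of N = 71).
Gap ratios (z−y)/z: (380000−70000)/380000 = 0.8158 (×27); (380000−300000)/380000 = 0.2105 (×9).
Sum of shortfalls = 23.921053; P₁ averages over all N: 23.921053 / 71 = 0.3369.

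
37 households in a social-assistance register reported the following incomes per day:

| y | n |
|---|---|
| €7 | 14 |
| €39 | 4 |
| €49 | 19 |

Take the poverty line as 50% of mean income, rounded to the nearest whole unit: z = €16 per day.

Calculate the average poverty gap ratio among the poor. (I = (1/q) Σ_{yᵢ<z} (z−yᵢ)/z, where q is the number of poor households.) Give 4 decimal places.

Poor units: 14×€7 (q = 14 of N = 37).
Relative gaps: 0.5625 (×14); sum = 7.875000.
The income-gap ratio divides by q (the poor only): 7.875000 / 14 = 0.5625.

0.5625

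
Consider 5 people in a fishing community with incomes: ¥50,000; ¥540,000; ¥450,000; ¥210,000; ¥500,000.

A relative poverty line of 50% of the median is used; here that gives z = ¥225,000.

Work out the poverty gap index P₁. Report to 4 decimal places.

Incomes under z: ¥50,000, ¥210,000 (q = 2 of N = 5).
Relative gaps: (225000−50000)/225000 = 0.7778; (225000−210000)/225000 = 0.0667.
Sum of shortfalls = 0.844444; P₁ averages over all N: 0.844444 / 5 = 0.1689.

0.1689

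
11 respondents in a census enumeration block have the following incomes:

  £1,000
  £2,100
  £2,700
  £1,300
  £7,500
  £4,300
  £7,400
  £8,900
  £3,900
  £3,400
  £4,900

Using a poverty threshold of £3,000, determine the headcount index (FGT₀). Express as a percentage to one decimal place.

36.4%

4 of the 11 respondents have income below £3,000.
H = 4/11 = 36.4%.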